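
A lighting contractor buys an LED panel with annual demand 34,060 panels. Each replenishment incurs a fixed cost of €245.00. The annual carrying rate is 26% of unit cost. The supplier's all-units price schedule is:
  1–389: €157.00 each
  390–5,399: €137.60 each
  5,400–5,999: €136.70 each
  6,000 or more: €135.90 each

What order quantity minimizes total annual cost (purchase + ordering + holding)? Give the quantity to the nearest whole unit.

Holding cost per unit per year at price C is H = 0.26·C.
For each price level, check whether its EOQ is feasible; otherwise the best quantity at that price is the breakpoint.
Tier 1 (€157.00): EOQ = 639.4 exceeds tier's upper bound 389, so this tier is dominated.
EOQ at €137.60 = 683.0 (feasible in tier 2): TC = 34,060×€137.60 + (34,060/683.0)×245 + (683.0/2)×0.26×€137.60 = €4,711,091.22.
EOQ at €136.70 = 685.3 < 5400, so use break Q=5400: TC = 34,060×€136.70 + (34,060/5400.0)×245 + (5400.0/2)×0.26×€136.70 = €4,753,510.71.
EOQ at €135.90 = 687.3 < 6000, so use break Q=6000: TC = 34,060×€135.90 + (34,060/6000.0)×245 + (6000.0/2)×0.26×€135.90 = €4,736,146.78.
Lowest total cost is €4,711,091.22 at Q = 683.0.

Q* ≈ 683 panels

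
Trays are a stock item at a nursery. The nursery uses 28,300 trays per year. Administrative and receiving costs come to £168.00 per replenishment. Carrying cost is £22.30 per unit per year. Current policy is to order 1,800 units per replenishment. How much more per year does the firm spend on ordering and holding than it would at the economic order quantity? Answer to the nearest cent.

EOQ = √(2DS/H) = √(2 × 28,300 × 168 / 22.3) ≈ 653.00.
Cost at Q* = (D/Q*)S + (Q*/2)H = √(2DSH) ≈ £14,561.81.
Cost at Q = 1,800: (28,300/1,800)×168 + (1,800/2)×22.3 = £2,641.33 + £20,070.00 = £22,711.33.
Excess = £22,711.33 − £14,561.81 = £8,149.53.

Extra cost ≈ £8,149.53 per year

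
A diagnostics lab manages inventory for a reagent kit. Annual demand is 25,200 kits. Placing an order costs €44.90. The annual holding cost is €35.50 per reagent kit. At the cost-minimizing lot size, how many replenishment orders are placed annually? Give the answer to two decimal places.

EOQ = √(2DS/H) = √(2 × 25,200 × 44.9 / 35.5) ≈ 252.48.
Orders per year = D / Q* = 25,200 / 252.48 ≈ 99.811.

N ≈ 99.81 orders per year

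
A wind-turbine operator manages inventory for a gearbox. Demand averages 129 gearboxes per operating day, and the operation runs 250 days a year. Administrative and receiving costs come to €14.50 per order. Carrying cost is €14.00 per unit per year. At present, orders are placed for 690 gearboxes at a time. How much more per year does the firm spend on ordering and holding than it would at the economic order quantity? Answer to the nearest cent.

Annual demand D = 129 × 250 = 32,250.
EOQ = √(2DS/H) = √(2 × 32,250 × 14.5 / 14) ≈ 258.46.
Cost at Q* = (D/Q*)S + (Q*/2)H = √(2DSH) ≈ €3,618.49.
Cost at Q = 690: (32,250/690)×14.5 + (690/2)×14 = €677.72 + €4,830.00 = €5,507.72.
Excess = €5,507.72 − €3,618.49 = €1,889.22.

Extra cost ≈ €1,889.22 per year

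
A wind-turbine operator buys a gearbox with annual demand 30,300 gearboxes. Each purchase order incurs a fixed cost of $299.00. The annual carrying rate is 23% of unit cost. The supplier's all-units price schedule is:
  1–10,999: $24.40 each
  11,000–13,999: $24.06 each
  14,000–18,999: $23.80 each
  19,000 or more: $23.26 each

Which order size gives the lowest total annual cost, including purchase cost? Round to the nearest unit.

Q* ≈ 1,797 gearboxes

Holding cost per unit per year at price C is H = 0.23·C.
Evaluate total cost at each tier's feasible EOQ or, if the EOQ is below the tier, at the tier's minimum quantity.
EOQ at $24.40 = 1796.9 (feasible in tier 1): TC = 30,300×$24.40 + (30,300/1796.9)×299 + (1796.9/2)×0.23×$24.40 = $749,403.95.
EOQ at $24.06 = 1809.5 < 11000, so use break Q=11000: TC = 30,300×$24.06 + (30,300/11000.0)×299 + (11000.0/2)×0.23×$24.06 = $760,277.51.
EOQ at $23.80 = 1819.4 < 14000, so use break Q=14000: TC = 30,300×$23.80 + (30,300/14000.0)×299 + (14000.0/2)×0.23×$23.80 = $760,105.12.
EOQ at $23.26 = 1840.4 < 19000, so use break Q=19000: TC = 30,300×$23.26 + (30,300/19000.0)×299 + (19000.0/2)×0.23×$23.26 = $756,077.93.
Lowest total cost is $749,403.95 at Q = 1796.9.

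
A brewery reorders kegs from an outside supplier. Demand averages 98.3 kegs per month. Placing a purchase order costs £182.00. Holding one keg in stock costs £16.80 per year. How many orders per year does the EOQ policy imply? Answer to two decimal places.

N ≈ 7.38 orders per year

Annual demand D = 98.3 × 12 = 1,179.6.
EOQ = √(2DS/H) = √(2 × 1,179.6 × 182 / 16.8) ≈ 159.87.
Orders per year = D / Q* = 1,179.6 / 159.87 ≈ 7.379.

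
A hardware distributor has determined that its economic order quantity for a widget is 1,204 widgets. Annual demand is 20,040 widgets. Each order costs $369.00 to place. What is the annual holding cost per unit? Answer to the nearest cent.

H ≈ $10.20

Invert the EOQ relation Q*² = 2DS/H.
From Q* = √(2DS/H): H = 2DS / Q*² = 2 × 20,040 × 369 / 1,204² = 10.2024.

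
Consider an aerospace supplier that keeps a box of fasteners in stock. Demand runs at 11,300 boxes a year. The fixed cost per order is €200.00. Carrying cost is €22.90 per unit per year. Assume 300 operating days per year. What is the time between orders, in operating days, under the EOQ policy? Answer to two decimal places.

T ≈ 11.79 days

Q* = √(2DS/H) = √(2 × 11,300 × 200 / 22.9) ≈ 444.27.
Cycle time = Q*/D × 300 = 444.27 / 11,300 × 300 ≈ 11.795 days.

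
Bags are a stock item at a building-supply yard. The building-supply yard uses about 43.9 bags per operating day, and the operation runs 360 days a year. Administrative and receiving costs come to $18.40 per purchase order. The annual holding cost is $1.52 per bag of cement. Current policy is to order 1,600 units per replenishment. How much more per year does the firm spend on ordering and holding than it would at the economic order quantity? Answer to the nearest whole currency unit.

Annual demand D = 43.9 × 360 = 15,804.
EOQ = √(2DS/H) = √(2 × 15,804 × 18.4 / 1.52) ≈ 618.57.
Cost at Q* = (D/Q*)S + (Q*/2)H = √(2DSH) ≈ $940.22.
Cost at Q = 1,600: (15,804/1,600)×18.4 + (1,600/2)×1.52 = $181.75 + $1,216.00 = $1,397.75.
Excess = $1,397.75 − $940.22 = $457.53.

Extra cost ≈ $458 per year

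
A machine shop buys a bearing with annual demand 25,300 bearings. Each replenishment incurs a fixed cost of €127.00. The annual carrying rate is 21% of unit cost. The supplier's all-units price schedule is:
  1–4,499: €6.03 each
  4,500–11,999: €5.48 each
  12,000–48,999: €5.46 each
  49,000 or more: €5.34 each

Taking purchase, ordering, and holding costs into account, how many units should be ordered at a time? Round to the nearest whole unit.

Q* ≈ 4,500 bearings

Holding cost per unit per year at price C is H = 0.21·C.
Candidates are each tier's EOQ (if it falls in that tier) and each price-break quantity.
EOQ at €6.03 = 2252.7 (feasible in tier 1): TC = 25,300×€6.03 + (25,300/2252.7)×127 + (2252.7/2)×0.21×€6.03 = €155,411.63.
EOQ at €5.48 = 2363.1 < 4500, so use break Q=4500: TC = 25,300×€5.48 + (25,300/4500.0)×127 + (4500.0/2)×0.21×€5.48 = €141,947.32.
EOQ at €5.46 = 2367.4 < 12000, so use break Q=12000: TC = 25,300×€5.46 + (25,300/12000.0)×127 + (12000.0/2)×0.21×€5.46 = €145,285.36.
EOQ at €5.34 = 2393.8 < 49000, so use break Q=49000: TC = 25,300×€5.34 + (25,300/49000.0)×127 + (49000.0/2)×0.21×€5.34 = €162,641.87.
Lowest total cost is €141,947.32 at Q = 4500.0.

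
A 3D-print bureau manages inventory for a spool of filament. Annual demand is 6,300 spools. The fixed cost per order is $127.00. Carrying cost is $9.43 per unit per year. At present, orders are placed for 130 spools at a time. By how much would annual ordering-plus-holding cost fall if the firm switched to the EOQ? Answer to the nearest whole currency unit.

Extra cost ≈ $2,883 per year

EOQ = √(2DS/H) = √(2 × 6,300 × 127 / 9.43) ≈ 411.94.
Cost at Q* = (D/Q*)S + (Q*/2)H = √(2DSH) ≈ $3,884.57.
Cost at Q = 130: (6,300/130)×127 + (130/2)×9.43 = $6,154.62 + $612.95 = $6,767.57.
Excess = $6,767.57 − $3,884.57 = $2,883.00.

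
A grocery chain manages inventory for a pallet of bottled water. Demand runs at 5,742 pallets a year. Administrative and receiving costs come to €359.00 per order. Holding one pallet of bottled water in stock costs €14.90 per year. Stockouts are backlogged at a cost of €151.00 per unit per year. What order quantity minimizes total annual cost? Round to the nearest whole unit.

Q* ≈ 551 pallets

With planned backorders, Q* = √(2DS/H) · √((H+B)/B).
√(2DS/H) = √(2 × 5,742 × 359 / 14.9) = 526.018.
√((H+B)/B) = √((14.9+151)/151) = 1.0482.
Q* ≈ 551.360.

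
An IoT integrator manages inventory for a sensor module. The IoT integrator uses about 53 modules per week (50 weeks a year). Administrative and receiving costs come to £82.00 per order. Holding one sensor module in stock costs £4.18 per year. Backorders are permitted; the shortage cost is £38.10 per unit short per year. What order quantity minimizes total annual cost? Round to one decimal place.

Q* ≈ 339.7 modules

Annual demand D = 53 × 50 = 2,650.
With planned backorders, Q* = √(2DS/H) · √((H+B)/B).
√(2DS/H) = √(2 × 2,650 × 82 / 4.18) = 322.446.
√((H+B)/B) = √((4.18+38.1)/38.1) = 1.0534.
Q* ≈ 339.674.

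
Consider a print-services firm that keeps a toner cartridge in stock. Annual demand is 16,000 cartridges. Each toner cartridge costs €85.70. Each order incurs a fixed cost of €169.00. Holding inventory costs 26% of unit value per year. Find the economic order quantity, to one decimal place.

Q* ≈ 492.7 cartridges

Holding cost H = 0.26 × €85.70 = €22.2820 per unit per year.
EOQ = √(2DS / H) = √(2 × 16,000 × 169 / 22.282).
= √(5,408,000 / 22.282) = √242,707.1179 ≈ 492.653.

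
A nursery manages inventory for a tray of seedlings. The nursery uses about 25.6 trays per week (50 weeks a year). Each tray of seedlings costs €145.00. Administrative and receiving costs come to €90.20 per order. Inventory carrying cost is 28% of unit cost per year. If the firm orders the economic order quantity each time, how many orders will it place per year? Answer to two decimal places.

Annual demand D = 25.6 × 50 = 1,280.
Holding cost H = 0.28 × €145.00 = €40.6000 per unit per year.
Q* = √(2DS/H) = √(2 × 1,280 × 90.2 / 40.6) ≈ 75.42.
Orders per year = D / Q* = 1,280 / 75.42 ≈ 16.973.

N ≈ 16.97 orders per year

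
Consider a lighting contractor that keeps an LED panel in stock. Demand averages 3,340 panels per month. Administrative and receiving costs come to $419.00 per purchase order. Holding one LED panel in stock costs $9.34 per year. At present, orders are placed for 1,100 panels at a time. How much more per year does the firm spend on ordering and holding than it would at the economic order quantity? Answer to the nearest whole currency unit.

Extra cost ≈ $2,692 per year

Annual demand D = 3,340 × 12 = 40,080.
EOQ = √(2DS/H) = √(2 × 40,080 × 419 / 9.34) ≈ 1896.32.
Cost at Q* = (D/Q*)S + (Q*/2)H = √(2DSH) ≈ $17,711.66.
Cost at Q = 1,100: (40,080/1,100)×419 + (1,100/2)×9.34 = $15,266.84 + $5,137.00 = $20,403.84.
Excess = $20,403.84 − $17,711.66 = $2,692.17.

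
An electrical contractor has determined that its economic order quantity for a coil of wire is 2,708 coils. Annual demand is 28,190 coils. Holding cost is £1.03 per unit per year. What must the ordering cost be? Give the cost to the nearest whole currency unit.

The basic EOQ model gives Q* = √(2DS/H); rearrange for the unknown.
From Q* = √(2DS/H): S = Q*²H / (2D) = 2,708² × 1.03 / (2 × 28,190) = 133.9706.

S ≈ £134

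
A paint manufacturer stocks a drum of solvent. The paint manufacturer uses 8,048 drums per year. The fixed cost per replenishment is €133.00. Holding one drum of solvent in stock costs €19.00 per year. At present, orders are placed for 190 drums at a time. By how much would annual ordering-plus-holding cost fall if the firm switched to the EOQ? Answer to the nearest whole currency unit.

EOQ = √(2DS/H) = √(2 × 8,048 × 133 / 19) ≈ 335.67.
Cost at Q* = (D/Q*)S + (Q*/2)H = √(2DSH) ≈ €6,377.66.
Cost at Q = 190: (8,048/190)×133 + (190/2)×19 = €5,633.60 + €1,805.00 = €7,438.60.
Excess = €7,438.60 − €6,377.66 = €1,060.94.

Extra cost ≈ €1,061 per year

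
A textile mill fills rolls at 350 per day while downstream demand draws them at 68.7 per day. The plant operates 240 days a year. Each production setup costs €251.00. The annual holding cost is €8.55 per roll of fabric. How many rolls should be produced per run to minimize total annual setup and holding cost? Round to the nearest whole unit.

Annual demand D = 68.7 × 240 = 16,488.
Production build-up factor (1 − d/p) = 1 − 68.7/350 = 0.8037.
Q* = √(2DS / (H(1 − d/p))) = √(2 × 16,488 × 251 / (8.55 × 0.8037)).
= √(8,276,976 / 6.8718) ≈ 1097.493.

Q* ≈ 1,097 rolls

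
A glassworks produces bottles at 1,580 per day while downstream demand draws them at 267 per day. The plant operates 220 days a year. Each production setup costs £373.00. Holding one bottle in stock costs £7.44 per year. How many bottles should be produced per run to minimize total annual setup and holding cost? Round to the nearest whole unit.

Q* ≈ 2,662 bottles

Annual demand D = 267 × 220 = 58,740.
Production build-up factor (1 − d/p) = 1 − 267/1,580 = 0.8310.
Q* = √(2DS / (H(1 − d/p))) = √(2 × 58,740 × 373 / (7.44 × 0.8310)).
= √(43,820,040 / 6.1827) ≈ 2662.233.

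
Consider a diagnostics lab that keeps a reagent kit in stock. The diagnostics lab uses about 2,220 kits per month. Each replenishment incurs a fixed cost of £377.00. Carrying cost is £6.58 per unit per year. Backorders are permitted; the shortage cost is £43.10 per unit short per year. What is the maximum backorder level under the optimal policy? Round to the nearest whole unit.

Annual demand D = 2,220 × 12 = 26,640.
With planned backorders, Q* = √(2DS/H) · √((H+B)/B).
√(2DS/H) = √(2 × 26,640 × 377 / 6.58) = 1747.189.
√((H+B)/B) = √((6.58+43.1)/43.1) = 1.0736.
Q* ≈ 1875.824.
S* = Q* · H/(H+B) = 1875.824 × 6.58/49.68 ≈ 248.448.

S* ≈ 248 kits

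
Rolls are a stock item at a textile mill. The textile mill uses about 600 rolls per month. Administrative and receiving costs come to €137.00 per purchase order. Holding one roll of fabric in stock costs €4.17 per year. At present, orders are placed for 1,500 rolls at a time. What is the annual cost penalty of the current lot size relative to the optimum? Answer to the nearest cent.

Extra cost ≈ €916.90 per year

Annual demand D = 600 × 12 = 7,200.
EOQ = √(2DS/H) = √(2 × 7,200 × 137 / 4.17) ≈ 687.82.
Cost at Q* = (D/Q*)S + (Q*/2)H = √(2DSH) ≈ €2,868.20.
Cost at Q = 1,500: (7,200/1,500)×137 + (1,500/2)×4.17 = €657.60 + €3,127.50 = €3,785.10.
Excess = €3,785.10 − €2,868.20 = €916.90.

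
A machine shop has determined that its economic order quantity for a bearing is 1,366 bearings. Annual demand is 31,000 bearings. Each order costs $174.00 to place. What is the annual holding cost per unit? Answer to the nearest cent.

Invert the EOQ relation Q*² = 2DS/H.
From Q* = √(2DS/H): H = 2DS / Q*² = 2 × 31,000 × 174 / 1,366² = 5.7815.

H ≈ $5.78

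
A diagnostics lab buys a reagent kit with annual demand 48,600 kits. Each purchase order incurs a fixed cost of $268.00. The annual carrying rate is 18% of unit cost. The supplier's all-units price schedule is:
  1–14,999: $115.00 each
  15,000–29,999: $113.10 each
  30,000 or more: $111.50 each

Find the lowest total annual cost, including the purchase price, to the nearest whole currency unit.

Holding cost per unit per year at price C is H = 0.18·C.
Evaluate total cost at each tier's feasible EOQ or, if the EOQ is below the tier, at the tier's minimum quantity.
EOQ at $115.00 = 1121.8 (feasible in tier 1): TC = 48,600×$115.00 + (48,600/1121.8)×268 + (1121.8/2)×0.18×$115.00 = $5,612,221.26.
EOQ at $113.10 = 1131.2 < 15000, so use break Q=15000: TC = 48,600×$113.10 + (48,600/15000.0)×268 + (15000.0/2)×0.18×$113.10 = $5,650,213.32.
EOQ at $111.50 = 1139.3 < 30000, so use break Q=30000: TC = 48,600×$111.50 + (48,600/30000.0)×268 + (30000.0/2)×0.18×$111.50 = $5,720,384.16.
Lowest total cost among the candidates is at Q = 1121.8.

TC* ≈ $5,612,221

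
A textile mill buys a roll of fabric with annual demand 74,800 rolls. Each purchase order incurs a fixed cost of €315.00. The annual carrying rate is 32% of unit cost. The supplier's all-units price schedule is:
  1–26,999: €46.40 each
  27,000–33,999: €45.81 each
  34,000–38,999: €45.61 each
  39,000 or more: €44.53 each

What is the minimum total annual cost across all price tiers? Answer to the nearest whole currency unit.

TC* ≈ €3,497,172

Holding cost per unit per year at price C is H = 0.32·C.
Candidates are each tier's EOQ (if it falls in that tier) and each price-break quantity.
EOQ at €46.40 = 1781.5 (feasible in tier 1): TC = 74,800×€46.40 + (74,800/1781.5)×315 + (1781.5/2)×0.32×€46.40 = €3,497,171.79.
EOQ at €45.81 = 1792.9 < 27000, so use break Q=27000: TC = 74,800×€45.81 + (74,800/27000.0)×315 + (27000.0/2)×0.32×€45.81 = €3,625,359.87.
EOQ at €45.61 = 1796.9 < 34000, so use break Q=34000: TC = 74,800×€45.61 + (74,800/34000.0)×315 + (34000.0/2)×0.32×€45.61 = €3,660,439.40.
EOQ at €44.53 = 1818.5 < 39000, so use break Q=39000: TC = 74,800×€44.53 + (74,800/39000.0)×315 + (39000.0/2)×0.32×€44.53 = €3,609,315.35.
Lowest total cost among the candidates is at Q = 1781.5.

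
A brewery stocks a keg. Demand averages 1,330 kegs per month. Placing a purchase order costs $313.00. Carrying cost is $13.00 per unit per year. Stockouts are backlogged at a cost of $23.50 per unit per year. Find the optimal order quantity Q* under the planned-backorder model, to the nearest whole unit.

Annual demand D = 1,330 × 12 = 15,960.
With planned backorders, Q* = √(2DS/H) · √((H+B)/B).
√(2DS/H) = √(2 × 15,960 × 313 / 13) = 876.661.
√((H+B)/B) = √((13+23.5)/23.5) = 1.2463.
Q* ≈ 1092.558.

Q* ≈ 1,093 kegs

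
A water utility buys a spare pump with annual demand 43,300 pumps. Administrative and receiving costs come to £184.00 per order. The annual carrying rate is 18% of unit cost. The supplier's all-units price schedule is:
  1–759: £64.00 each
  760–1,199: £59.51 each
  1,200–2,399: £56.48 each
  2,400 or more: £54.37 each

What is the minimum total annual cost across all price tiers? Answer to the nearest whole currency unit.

TC* ≈ £2,369,285

Holding cost per unit per year at price C is H = 0.18·C.
Evaluate total cost at each tier's feasible EOQ or, if the EOQ is below the tier, at the tier's minimum quantity.
Tier 1 (£64.00): EOQ = 1176.1 exceeds tier's upper bound 759, so this tier is dominated.
Tier 2 (£59.51): EOQ = 1219.7 exceeds tier's upper bound 1199, so this tier is dominated.
EOQ at £56.48 = 1251.9 (feasible in tier 3): TC = 43,300×£56.48 + (43,300/1251.9)×184 + (1251.9/2)×0.18×£56.48 = £2,458,311.74.
EOQ at £54.37 = 1276.0 < 2400, so use break Q=2400: TC = 43,300×£54.37 + (43,300/2400.0)×184 + (2400.0/2)×0.18×£54.37 = £2,369,284.59.
Lowest total cost among the candidates is at Q = 2400.0.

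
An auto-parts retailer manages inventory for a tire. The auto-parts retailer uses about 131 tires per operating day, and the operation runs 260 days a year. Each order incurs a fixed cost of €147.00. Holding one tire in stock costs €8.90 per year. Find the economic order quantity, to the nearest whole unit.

Annual demand D = 131 × 260 = 34,060.
EOQ = √(2DS / H) = √(2 × 34,060 × 147 / 8.9).
= √(10,013,640 / 8.9) = √1,125,128.0899 ≈ 1060.721.

Q* ≈ 1,061 tires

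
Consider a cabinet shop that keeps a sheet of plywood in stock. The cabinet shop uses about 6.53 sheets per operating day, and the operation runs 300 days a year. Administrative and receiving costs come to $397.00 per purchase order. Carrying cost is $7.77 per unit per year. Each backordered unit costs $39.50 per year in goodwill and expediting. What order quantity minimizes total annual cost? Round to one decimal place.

Annual demand D = 6.53 × 300 = 1,959.
With planned backorders, Q* = √(2DS/H) · √((H+B)/B).
√(2DS/H) = √(2 × 1,959 × 397 / 7.77) = 447.422.
√((H+B)/B) = √((7.77+39.5)/39.5) = 1.0939.
Q* ≈ 489.453.

Q* ≈ 489.5 sheets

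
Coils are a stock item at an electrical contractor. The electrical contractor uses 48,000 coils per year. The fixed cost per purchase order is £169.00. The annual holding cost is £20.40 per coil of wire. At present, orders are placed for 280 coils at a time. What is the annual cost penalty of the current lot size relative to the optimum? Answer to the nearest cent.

EOQ = √(2DS/H) = √(2 × 48,000 × 169 / 20.4) ≈ 891.79.
Cost at Q* = (D/Q*)S + (Q*/2)H = √(2DSH) ≈ £18,192.57.
Cost at Q = 280: (48,000/280)×169 + (280/2)×20.4 = £28,971.43 + £2,856.00 = £31,827.43.
Excess = £31,827.43 − £18,192.57 = £13,634.86.

Extra cost ≈ £13,634.86 per year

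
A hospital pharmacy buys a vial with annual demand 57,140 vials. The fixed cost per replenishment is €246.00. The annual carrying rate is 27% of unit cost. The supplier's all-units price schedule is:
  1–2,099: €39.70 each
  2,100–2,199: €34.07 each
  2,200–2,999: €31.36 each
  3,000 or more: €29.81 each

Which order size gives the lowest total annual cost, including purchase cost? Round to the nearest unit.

Q* ≈ 3,000 vials

Holding cost per unit per year at price C is H = 0.27·C.
Candidates are each tier's EOQ (if it falls in that tier) and each price-break quantity.
EOQ at €39.70 = 1619.5 (feasible in tier 1): TC = 57,140×€39.70 + (57,140/1619.5)×246 + (1619.5/2)×0.27×€39.70 = €2,285,817.20.
EOQ at €34.07 = 1748.2 < 2100, so use break Q=2100: TC = 57,140×€34.07 + (57,140/2100.0)×246 + (2100.0/2)×0.27×€34.07 = €1,963,112.19.
EOQ at €31.36 = 1822.1 < 2200, so use break Q=2200: TC = 57,140×€31.36 + (57,140/2200.0)×246 + (2200.0/2)×0.27×€31.36 = €1,807,613.61.
EOQ at €29.81 = 1868.9 < 3000, so use break Q=3000: TC = 57,140×€29.81 + (57,140/3000.0)×246 + (3000.0/2)×0.27×€29.81 = €1,720,101.93.
Lowest total cost is €1,720,101.93 at Q = 3000.0.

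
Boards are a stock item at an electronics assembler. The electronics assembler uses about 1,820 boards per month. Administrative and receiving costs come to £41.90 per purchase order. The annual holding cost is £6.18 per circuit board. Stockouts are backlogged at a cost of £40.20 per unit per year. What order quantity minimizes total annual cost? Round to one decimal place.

Q* ≈ 584.5 boards

Annual demand D = 1,820 × 12 = 21,840.
With planned backorders, Q* = √(2DS/H) · √((H+B)/B).
√(2DS/H) = √(2 × 21,840 × 41.9 / 6.18) = 544.194.
√((H+B)/B) = √((6.18+40.2)/40.2) = 1.0741.
Q* ≈ 584.530.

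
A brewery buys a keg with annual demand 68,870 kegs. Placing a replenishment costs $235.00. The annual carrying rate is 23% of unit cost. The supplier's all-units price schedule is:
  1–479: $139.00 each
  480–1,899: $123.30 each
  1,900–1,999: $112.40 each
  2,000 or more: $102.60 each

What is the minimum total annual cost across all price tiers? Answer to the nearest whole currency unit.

Holding cost per unit per year at price C is H = 0.23·C.
Candidates are each tier's EOQ (if it falls in that tier) and each price-break quantity.
Tier 1 ($139.00): EOQ = 1006.2 exceeds tier's upper bound 479, so this tier is dominated.
EOQ at $123.30 = 1068.4 (feasible in tier 2): TC = 68,870×$123.30 + (68,870/1068.4)×235 + (1068.4/2)×0.23×$123.30 = $8,521,968.68.
EOQ at $112.40 = 1119.0 < 1900, so use break Q=1900: TC = 68,870×$112.40 + (68,870/1900.0)×235 + (1900.0/2)×0.23×$112.40 = $7,774,065.53.
EOQ at $102.60 = 1171.2 < 2000, so use break Q=2000: TC = 68,870×$102.60 + (68,870/2000.0)×235 + (2000.0/2)×0.23×$102.60 = $7,097,752.22.
Lowest total cost among the candidates is at Q = 2000.0.

TC* ≈ $7,097,752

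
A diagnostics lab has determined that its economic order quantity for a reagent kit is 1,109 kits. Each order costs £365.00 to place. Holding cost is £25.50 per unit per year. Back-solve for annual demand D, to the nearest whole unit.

Invert the EOQ relation Q*² = 2DS/H.
From Q* = √(2DS/H): D = Q*²H / (2S) = 1,109² × 25.5 / (2 × 365) = 42961.597.

D ≈ 42,962 kits per year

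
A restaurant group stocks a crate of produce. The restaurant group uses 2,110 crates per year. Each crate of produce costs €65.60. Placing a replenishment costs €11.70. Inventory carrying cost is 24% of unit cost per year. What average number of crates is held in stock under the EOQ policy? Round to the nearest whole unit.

Holding cost H = 0.24 × €65.60 = €15.7440 per unit per year.
EOQ = √(2DS/H) = √(2 × 2,110 × 11.7 / 15.744) ≈ 56.00.
Average inventory = Q*/2 ≈ 56.00 / 2 = 28.000.

Average inventory ≈ 28 crates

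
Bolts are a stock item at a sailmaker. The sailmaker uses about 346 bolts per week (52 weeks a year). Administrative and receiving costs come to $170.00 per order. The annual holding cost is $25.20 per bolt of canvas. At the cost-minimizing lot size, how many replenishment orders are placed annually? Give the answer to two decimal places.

Annual demand D = 346 × 52 = 17,992.
Q* = √(2DS/H) = √(2 × 17,992 × 170 / 25.2) ≈ 492.70.
Orders per year = D / Q* = 17,992 / 492.70 ≈ 36.517.

N ≈ 36.52 orders per year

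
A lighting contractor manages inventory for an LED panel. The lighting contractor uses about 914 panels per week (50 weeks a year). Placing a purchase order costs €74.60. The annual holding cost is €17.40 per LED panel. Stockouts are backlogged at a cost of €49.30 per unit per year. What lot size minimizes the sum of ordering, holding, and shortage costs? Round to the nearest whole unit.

Q* ≈ 728 panels

Annual demand D = 914 × 50 = 45,700.
With planned backorders, Q* = √(2DS/H) · √((H+B)/B).
√(2DS/H) = √(2 × 45,700 × 74.6 / 17.4) = 625.991.
√((H+B)/B) = √((17.4+49.3)/49.3) = 1.1632.
Q* ≈ 728.127.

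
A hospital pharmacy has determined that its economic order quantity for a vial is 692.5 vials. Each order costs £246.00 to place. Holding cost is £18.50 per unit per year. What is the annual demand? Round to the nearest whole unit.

The basic EOQ model gives Q* = √(2DS/H); rearrange for the unknown.
From Q* = √(2DS/H): D = Q*²H / (2S) = 692.5² × 18.5 / (2 × 246) = 18032.095.

D ≈ 18,032 vials per year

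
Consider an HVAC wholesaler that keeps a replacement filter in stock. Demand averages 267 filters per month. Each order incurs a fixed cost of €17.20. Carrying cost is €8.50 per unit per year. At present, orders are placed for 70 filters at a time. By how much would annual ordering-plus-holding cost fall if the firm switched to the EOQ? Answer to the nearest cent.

Annual demand D = 267 × 12 = 3,204.
EOQ = √(2DS/H) = √(2 × 3,204 × 17.2 / 8.5) ≈ 113.87.
Cost at Q* = (D/Q*)S + (Q*/2)H = √(2DSH) ≈ €967.91.
Cost at Q = 70: (3,204/70)×17.2 + (70/2)×8.5 = €787.27 + €297.50 = €1,084.77.
Excess = €1,084.77 − €967.91 = €116.86.

Extra cost ≈ €116.86 per year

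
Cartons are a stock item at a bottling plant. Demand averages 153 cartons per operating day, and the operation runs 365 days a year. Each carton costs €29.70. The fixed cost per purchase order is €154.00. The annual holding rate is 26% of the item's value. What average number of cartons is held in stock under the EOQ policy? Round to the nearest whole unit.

Average inventory ≈ 746 cartons

Annual demand D = 153 × 365 = 55,845.
Holding cost H = 0.26 × €29.70 = €7.7220 per unit per year.
Q* = √(2DS/H) = √(2 × 55,845 × 154 / 7.722) ≈ 1492.46.
Average inventory = Q*/2 ≈ 1492.46 / 2 = 746.230.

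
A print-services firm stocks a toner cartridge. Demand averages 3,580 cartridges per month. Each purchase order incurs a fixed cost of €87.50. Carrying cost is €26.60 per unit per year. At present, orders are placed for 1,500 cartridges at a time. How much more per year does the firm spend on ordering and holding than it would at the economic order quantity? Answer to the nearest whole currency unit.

Annual demand D = 3,580 × 12 = 42,960.
EOQ = √(2DS/H) = √(2 × 42,960 × 87.5 / 26.6) ≈ 531.63.
Cost at Q* = (D/Q*)S + (Q*/2)H = √(2DSH) ≈ €14,141.39.
Cost at Q = 1,500: (42,960/1,500)×87.5 + (1,500/2)×26.6 = €2,506.00 + €19,950.00 = €22,456.00.
Excess = €22,456.00 − €14,141.39 = €8,314.61.

Extra cost ≈ €8,315 per year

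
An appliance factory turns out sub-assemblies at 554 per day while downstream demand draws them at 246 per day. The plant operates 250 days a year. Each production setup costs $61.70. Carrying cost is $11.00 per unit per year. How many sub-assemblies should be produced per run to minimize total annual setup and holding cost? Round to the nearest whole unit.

Annual demand D = 246 × 250 = 61,500.
Production build-up factor (1 − d/p) = 1 − 246/554 = 0.5560.
Q* = √(2DS / (H(1 − d/p))) = √(2 × 61,500 × 61.7 / (11 × 0.5560)).
= √(7,589,100 / 6.1155) ≈ 1113.982.

Q* ≈ 1,114 sub-assemblies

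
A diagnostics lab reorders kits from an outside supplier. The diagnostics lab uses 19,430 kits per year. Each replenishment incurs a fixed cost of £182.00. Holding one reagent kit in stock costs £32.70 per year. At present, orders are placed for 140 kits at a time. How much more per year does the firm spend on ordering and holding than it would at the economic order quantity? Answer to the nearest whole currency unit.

EOQ = √(2DS/H) = √(2 × 19,430 × 182 / 32.7) ≈ 465.06.
Cost at Q* = (D/Q*)S + (Q*/2)H = √(2DSH) ≈ £15,207.61.
Cost at Q = 140: (19,430/140)×182 + (140/2)×32.7 = £25,259.00 + £2,289.00 = £27,548.00.
Excess = £27,548.00 − £15,207.61 = £12,340.39.

Extra cost ≈ £12,340 per year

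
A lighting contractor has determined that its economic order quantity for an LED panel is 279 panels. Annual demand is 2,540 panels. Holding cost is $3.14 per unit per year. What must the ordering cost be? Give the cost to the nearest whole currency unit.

S ≈ $48

The basic EOQ model gives Q* = √(2DS/H); rearrange for the unknown.
From Q* = √(2DS/H): S = Q*²H / (2D) = 279² × 3.14 / (2 × 2,540) = 48.1143.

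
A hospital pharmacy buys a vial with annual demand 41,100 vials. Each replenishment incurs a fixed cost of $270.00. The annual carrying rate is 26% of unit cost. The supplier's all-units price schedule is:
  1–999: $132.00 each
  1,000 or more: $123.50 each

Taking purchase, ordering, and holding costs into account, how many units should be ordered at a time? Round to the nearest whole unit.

Holding cost per unit per year at price C is H = 0.26·C.
Evaluate total cost at each tier's feasible EOQ or, if the EOQ is below the tier, at the tier's minimum quantity.
EOQ at $132.00 = 804.2 (feasible in tier 1): TC = 41,100×$132.00 + (41,100/804.2)×270 + (804.2/2)×0.26×$132.00 = $5,452,798.88.
EOQ at $123.50 = 831.4 < 1000, so use break Q=1000: TC = 41,100×$123.50 + (41,100/1000.0)×270 + (1000.0/2)×0.26×$123.50 = $5,103,002.00.
Lowest total cost is $5,103,002.00 at Q = 1000.0.

Q* ≈ 1,000 vials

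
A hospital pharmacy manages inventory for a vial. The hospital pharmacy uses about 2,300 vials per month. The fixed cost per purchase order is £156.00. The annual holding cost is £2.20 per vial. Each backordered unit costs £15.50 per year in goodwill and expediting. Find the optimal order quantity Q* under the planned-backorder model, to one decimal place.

Annual demand D = 2,300 × 12 = 27,600.
With planned backorders, Q* = √(2DS/H) · √((H+B)/B).
√(2DS/H) = √(2 × 27,600 × 156 / 2.2) = 1978.429.
√((H+B)/B) = √((2.2+15.5)/15.5) = 1.0686.
Q* ≈ 2114.177.

Q* ≈ 2,114.2 vials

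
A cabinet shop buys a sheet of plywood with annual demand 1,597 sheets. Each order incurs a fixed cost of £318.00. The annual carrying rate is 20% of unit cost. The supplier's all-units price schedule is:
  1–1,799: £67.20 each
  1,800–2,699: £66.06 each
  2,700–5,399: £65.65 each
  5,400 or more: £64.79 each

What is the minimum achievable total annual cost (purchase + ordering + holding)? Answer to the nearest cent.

Holding cost per unit per year at price C is H = 0.20·C.
For each price level, check whether its EOQ is feasible; otherwise the best quantity at that price is the breakpoint.
EOQ at £67.20 = 274.9 (feasible in tier 1): TC = 1,597×£67.20 + (1,597/274.9)×318 + (274.9/2)×0.20×£67.20 = £111,013.11.
EOQ at £66.06 = 277.3 < 1800, so use break Q=1800: TC = 1,597×£66.06 + (1,597/1800.0)×318 + (1800.0/2)×0.20×£66.06 = £117,670.76.
EOQ at £65.65 = 278.1 < 2700, so use break Q=2700: TC = 1,597×£65.65 + (1,597/2700.0)×318 + (2700.0/2)×0.20×£65.65 = £122,756.64.
EOQ at £64.79 = 280.0 < 5400, so use break Q=5400: TC = 1,597×£64.79 + (1,597/5400.0)×318 + (5400.0/2)×0.20×£64.79 = £138,550.28.
Lowest total cost among the candidates is at Q = 274.9.

TC* ≈ £111,013.11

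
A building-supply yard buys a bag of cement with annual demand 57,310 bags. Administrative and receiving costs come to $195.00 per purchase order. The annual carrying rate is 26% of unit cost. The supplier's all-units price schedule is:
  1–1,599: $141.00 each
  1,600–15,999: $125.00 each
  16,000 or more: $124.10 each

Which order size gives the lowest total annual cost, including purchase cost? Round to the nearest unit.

Q* ≈ 1,600 bags

Holding cost per unit per year at price C is H = 0.26·C.
For each price level, check whether its EOQ is feasible; otherwise the best quantity at that price is the breakpoint.
EOQ at $141.00 = 780.8 (feasible in tier 1): TC = 57,310×$141.00 + (57,310/780.8)×195 + (780.8/2)×0.26×$141.00 = $8,109,334.88.
EOQ at $125.00 = 829.3 < 1600, so use break Q=1600: TC = 57,310×$125.00 + (57,310/1600.0)×195 + (1600.0/2)×0.26×$125.00 = $7,196,734.66.
EOQ at $124.10 = 832.3 < 16000, so use break Q=16000: TC = 57,310×$124.10 + (57,310/16000.0)×195 + (16000.0/2)×0.26×$124.10 = $7,370,997.47.
Lowest total cost is $7,196,734.66 at Q = 1600.0.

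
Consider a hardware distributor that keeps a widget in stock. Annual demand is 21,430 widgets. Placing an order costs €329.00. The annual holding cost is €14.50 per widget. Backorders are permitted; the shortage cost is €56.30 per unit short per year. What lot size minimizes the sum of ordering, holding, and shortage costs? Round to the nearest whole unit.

With planned backorders, Q* = √(2DS/H) · √((H+B)/B).
√(2DS/H) = √(2 × 21,430 × 329 / 14.5) = 986.143.
√((H+B)/B) = √((14.5+56.3)/56.3) = 1.1214.
Q* ≈ 1105.866.

Q* ≈ 1,106 widgets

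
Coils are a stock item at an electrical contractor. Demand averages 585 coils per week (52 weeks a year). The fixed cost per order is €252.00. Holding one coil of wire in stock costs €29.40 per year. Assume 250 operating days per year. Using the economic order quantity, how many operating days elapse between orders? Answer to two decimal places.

T ≈ 5.93 days

Annual demand D = 585 × 52 = 30,420.
EOQ = √(2DS/H) = √(2 × 30,420 × 252 / 29.4) ≈ 722.14.
Cycle time = Q*/D × 250 = 722.14 / 30,420 × 250 ≈ 5.935 days.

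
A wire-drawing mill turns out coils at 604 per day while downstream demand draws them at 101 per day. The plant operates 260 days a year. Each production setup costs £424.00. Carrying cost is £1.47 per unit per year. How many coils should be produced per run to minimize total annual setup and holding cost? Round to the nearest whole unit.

Q* ≈ 4,265 coils

Annual demand D = 101 × 260 = 26,260.
Production build-up factor (1 − d/p) = 1 − 101/604 = 0.8328.
Q* = √(2DS / (H(1 − d/p))) = √(2 × 26,260 × 424 / (1.47 × 0.8328)).
= √(22,268,480 / 1.2242) ≈ 4265.020.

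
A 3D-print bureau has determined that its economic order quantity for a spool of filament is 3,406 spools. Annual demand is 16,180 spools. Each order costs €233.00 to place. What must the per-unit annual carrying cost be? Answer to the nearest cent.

The basic EOQ model gives Q* = √(2DS/H); rearrange for the unknown.
From Q* = √(2DS/H): H = 2DS / Q*² = 2 × 16,180 × 233 / 3,406² = 0.6499.

H ≈ €0.65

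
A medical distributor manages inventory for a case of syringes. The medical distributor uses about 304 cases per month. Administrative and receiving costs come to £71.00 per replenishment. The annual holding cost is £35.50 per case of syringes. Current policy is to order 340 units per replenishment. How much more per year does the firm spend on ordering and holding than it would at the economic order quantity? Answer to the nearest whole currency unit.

Extra cost ≈ £2,508 per year

Annual demand D = 304 × 12 = 3,648.
EOQ = √(2DS/H) = √(2 × 3,648 × 71 / 35.5) ≈ 120.80.
Cost at Q* = (D/Q*)S + (Q*/2)H = √(2DSH) ≈ £4,288.31.
Cost at Q = 340: (3,648/340)×71 + (340/2)×35.5 = £761.79 + £6,035.00 = £6,796.79.
Excess = £6,796.79 − £4,288.31 = £2,508.48.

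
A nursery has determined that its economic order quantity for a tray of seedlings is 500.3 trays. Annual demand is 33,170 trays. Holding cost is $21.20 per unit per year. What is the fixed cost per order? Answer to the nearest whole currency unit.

S ≈ $80

Squaring Q* = √(2DS/H) gives Q*² = 2DS/H.
From Q* = √(2DS/H): S = Q*²H / (2D) = 500.3² × 21.2 / (2 × 33,170) = 79.9874.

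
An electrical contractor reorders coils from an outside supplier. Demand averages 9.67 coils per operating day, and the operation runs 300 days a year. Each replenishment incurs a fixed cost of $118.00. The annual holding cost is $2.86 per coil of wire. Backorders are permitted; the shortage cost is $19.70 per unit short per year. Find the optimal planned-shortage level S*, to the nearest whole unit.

Annual demand D = 9.67 × 300 = 2,901.
With planned backorders, Q* = √(2DS/H) · √((H+B)/B).
√(2DS/H) = √(2 × 2,901 × 118 / 2.86) = 489.268.
√((H+B)/B) = √((2.86+19.7)/19.7) = 1.0701.
Q* ≈ 523.580.
S* = Q* · H/(H+B) = 523.580 × 2.86/22.56 ≈ 66.376.

S* ≈ 66 coils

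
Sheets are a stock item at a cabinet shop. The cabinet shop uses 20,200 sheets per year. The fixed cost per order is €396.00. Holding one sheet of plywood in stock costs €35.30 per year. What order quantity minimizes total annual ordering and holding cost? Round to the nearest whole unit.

EOQ = √(2DS / H) = √(2 × 20,200 × 396 / 35.3).
= √(15,998,400 / 35.3) = √453,212.4646 ≈ 673.211.

Q* ≈ 673 sheets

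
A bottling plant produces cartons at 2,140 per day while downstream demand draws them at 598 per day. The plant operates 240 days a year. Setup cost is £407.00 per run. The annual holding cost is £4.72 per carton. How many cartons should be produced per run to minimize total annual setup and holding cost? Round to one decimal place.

Q* ≈ 5,860.9 cartons

Annual demand D = 598 × 240 = 143,520.
Production build-up factor (1 − d/p) = 1 − 598/2,140 = 0.7206.
Q* = √(2DS / (H(1 − d/p))) = √(2 × 143,520 × 407 / (4.72 × 0.7206)).
= √(116,825,280 / 3.401) ≈ 5860.870.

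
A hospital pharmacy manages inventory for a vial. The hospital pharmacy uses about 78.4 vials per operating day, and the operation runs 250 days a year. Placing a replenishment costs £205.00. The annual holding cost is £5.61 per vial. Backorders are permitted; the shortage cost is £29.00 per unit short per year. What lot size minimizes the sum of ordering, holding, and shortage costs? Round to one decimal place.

Q* ≈ 1,307.5 vials

Annual demand D = 78.4 × 250 = 19,600.
With planned backorders, Q* = √(2DS/H) · √((H+B)/B).
√(2DS/H) = √(2 × 19,600 × 205 / 5.61) = 1196.847.
√((H+B)/B) = √((5.61+29)/29) = 1.0925.
Q* ≈ 1307.496.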